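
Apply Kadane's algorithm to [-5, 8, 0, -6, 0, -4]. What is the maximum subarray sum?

Using Kadane's algorithm on [-5, 8, 0, -6, 0, -4]:

Scanning through the array:
Position 1 (value 8): max_ending_here = 8, max_so_far = 8
Position 2 (value 0): max_ending_here = 8, max_so_far = 8
Position 3 (value -6): max_ending_here = 2, max_so_far = 8
Position 4 (value 0): max_ending_here = 2, max_so_far = 8
Position 5 (value -4): max_ending_here = -2, max_so_far = 8

Maximum subarray: [8]
Maximum sum: 8

The maximum subarray is [8] with sum 8. This subarray runs from index 1 to index 1.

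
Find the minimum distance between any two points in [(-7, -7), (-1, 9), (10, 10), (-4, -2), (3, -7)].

Computing all pairwise distances among 5 points:

d((-7, -7), (-1, 9)) = 17.088
d((-7, -7), (10, 10)) = 24.0416
d((-7, -7), (-4, -2)) = 5.831 <-- minimum
d((-7, -7), (3, -7)) = 10.0
d((-1, 9), (10, 10)) = 11.0454
d((-1, 9), (-4, -2)) = 11.4018
d((-1, 9), (3, -7)) = 16.4924
d((10, 10), (-4, -2)) = 18.4391
d((10, 10), (3, -7)) = 18.3848
d((-4, -2), (3, -7)) = 8.6023

Closest pair: (-7, -7) and (-4, -2) with distance 5.831

The closest pair is (-7, -7) and (-4, -2) with Euclidean distance 5.831. For 5 points, brute-force pairwise comparison is shown above. For large n, the divide-and-conquer algorithm (sort by x, recurse on halves, check the dividing strip) achieves O(n log n).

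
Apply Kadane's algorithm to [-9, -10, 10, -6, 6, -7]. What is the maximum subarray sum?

Using Kadane's algorithm on [-9, -10, 10, -6, 6, -7]:

Scanning through the array:
Position 1 (value -10): max_ending_here = -10, max_so_far = -9
Position 2 (value 10): max_ending_here = 10, max_so_far = 10
Position 3 (value -6): max_ending_here = 4, max_so_far = 10
Position 4 (value 6): max_ending_here = 10, max_so_far = 10
Position 5 (value -7): max_ending_here = 3, max_so_far = 10

Maximum subarray: [10]
Maximum sum: 10

The maximum subarray is [10] with sum 10. This subarray runs from index 2 to index 2.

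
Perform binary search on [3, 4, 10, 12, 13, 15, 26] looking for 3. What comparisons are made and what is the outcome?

Binary search for 3 in [3, 4, 10, 12, 13, 15, 26]:

lo=0, hi=6, mid=3, arr[mid]=12 -> 12 > 3, search left half
lo=0, hi=2, mid=1, arr[mid]=4 -> 4 > 3, search left half
lo=0, hi=0, mid=0, arr[mid]=3 -> Found target at index 0!

Binary search finds 3 at index 0 after 3 comparisons. The search repeatedly halves the search space by comparing with the middle element.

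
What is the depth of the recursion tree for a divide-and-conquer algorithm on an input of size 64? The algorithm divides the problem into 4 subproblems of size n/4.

For divide and conquer with division factor 4:

Problem sizes at each level:
Level 0: 64
Level 1: 16
Level 2: 4
Level 3: 1

The root is level 0 and the size-1 base case is level 3 (the tree spans levels 0 through 3, i.e. 4 levels counting the root), so the depth is the number of divisions: log_4(64) = 3

The recursion tree depth is log_4(64) = 3. At each level, the problem size is divided by 4, so it takes 3 divisions to reduce to a base case of size 1. The algorithm makes 4 recursive calls at each level.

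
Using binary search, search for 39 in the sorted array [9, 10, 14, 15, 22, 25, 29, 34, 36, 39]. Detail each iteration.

Binary search for 39 in [9, 10, 14, 15, 22, 25, 29, 34, 36, 39]:

lo=0, hi=9, mid=4, arr[mid]=22 -> 22 < 39, search right half
lo=5, hi=9, mid=7, arr[mid]=34 -> 34 < 39, search right half
lo=8, hi=9, mid=8, arr[mid]=36 -> 36 < 39, search right half
lo=9, hi=9, mid=9, arr[mid]=39 -> Found target at index 9!

Binary search finds 39 at index 9 after 4 comparisons. The search repeatedly halves the search space by comparing with the middle element.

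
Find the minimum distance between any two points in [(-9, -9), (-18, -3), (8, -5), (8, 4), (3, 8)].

Computing all pairwise distances among 5 points:

d((-9, -9), (-18, -3)) = 10.8167
d((-9, -9), (8, -5)) = 17.4642
d((-9, -9), (8, 4)) = 21.4009
d((-9, -9), (3, 8)) = 20.8087
d((-18, -3), (8, -5)) = 26.0768
d((-18, -3), (8, 4)) = 26.9258
d((-18, -3), (3, 8)) = 23.7065
d((8, -5), (8, 4)) = 9.0
d((8, -5), (3, 8)) = 13.9284
d((8, 4), (3, 8)) = 6.4031 <-- minimum

Closest pair: (8, 4) and (3, 8) with distance 6.4031

The closest pair is (8, 4) and (3, 8) with Euclidean distance 6.4031. For 5 points, brute-force pairwise comparison is shown above. For large n, the divide-and-conquer algorithm (sort by x, recurse on halves, check the dividing strip) achieves O(n log n).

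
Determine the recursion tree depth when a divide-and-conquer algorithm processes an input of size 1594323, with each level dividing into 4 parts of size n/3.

For divide and conquer with division factor 3:

Problem sizes at each level:
Level 0: 1594323
Level 1: 531441
Level 2: 177147
Level 3: 59049
Level 4: 19683
Level 5: 6561
Level 6: 2187
Level 7: 729
Level 8: 243
Level 9: 81
Level 10: 27
Level 11: 9
Level 12: 3
Level 13: 1

The root is level 0 and the size-1 base case is level 13 (the tree spans levels 0 through 13, i.e. 14 levels counting the root), so the depth is the number of divisions: log_3(1594323) = 13

The recursion tree depth is log_3(1594323) = 13. At each level, the problem size is divided by 3, so it takes 13 divisions to reduce to a base case of size 1. The algorithm makes 4 recursive calls at each level.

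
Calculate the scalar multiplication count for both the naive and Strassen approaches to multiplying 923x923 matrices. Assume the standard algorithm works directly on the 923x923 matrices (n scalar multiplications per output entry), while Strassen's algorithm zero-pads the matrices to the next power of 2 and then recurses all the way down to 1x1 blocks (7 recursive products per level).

Matrix multiplication for 923x923 matrices:

Strassen's algorithm requires power-of-2 dimensions. Pad 923x923 to 1024x1024 (next power of 2).

Standard algorithm: 923^3 = 786330467 multiplications
Strassen's algorithm: 7^(log2(1024)) = 7^10 = 282475249 multiplications
Savings: 786330467 - 282475249 = 503855218 multiplications

Standard: 786330467 multiplications (923^3). Strassen: 282475249 multiplications (7^10, after padding to 1024x1024). Strassen reduces 8 recursive multiplications to 7 at each level.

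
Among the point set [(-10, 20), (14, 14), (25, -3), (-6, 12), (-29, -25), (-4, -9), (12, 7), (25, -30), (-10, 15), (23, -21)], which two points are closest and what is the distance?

Computing all pairwise distances among 10 points:

d((-10, 20), (14, 14)) = 24.7386
d((-10, 20), (25, -3)) = 41.8808
d((-10, 20), (-6, 12)) = 8.9443
d((-10, 20), (-29, -25)) = 48.8467
d((-10, 20), (-4, -9)) = 29.6142
d((-10, 20), (12, 7)) = 25.5539
d((-10, 20), (25, -30)) = 61.0328
d((-10, 20), (-10, 15)) = 5.0 <-- minimum
d((-10, 20), (23, -21)) = 52.6308
d((14, 14), (25, -3)) = 20.2485
d((14, 14), (-6, 12)) = 20.0998
d((14, 14), (-29, -25)) = 58.0517
d((14, 14), (-4, -9)) = 29.2062
d((14, 14), (12, 7)) = 7.2801
d((14, 14), (25, -30)) = 45.3542
d((14, 14), (-10, 15)) = 24.0208
d((14, 14), (23, -21)) = 36.1386
d((25, -3), (-6, 12)) = 34.4384
d((25, -3), (-29, -25)) = 58.3095
d((25, -3), (-4, -9)) = 29.6142
d((25, -3), (12, 7)) = 16.4012
d((25, -3), (25, -30)) = 27.0
d((25, -3), (-10, 15)) = 39.3573
d((25, -3), (23, -21)) = 18.1108
d((-6, 12), (-29, -25)) = 43.566
d((-6, 12), (-4, -9)) = 21.095
d((-6, 12), (12, 7)) = 18.6815
d((-6, 12), (25, -30)) = 52.2015
d((-6, 12), (-10, 15)) = 5.0 <-- minimum
d((-6, 12), (23, -21)) = 43.9318
d((-29, -25), (-4, -9)) = 29.6816
d((-29, -25), (12, 7)) = 52.0096
d((-29, -25), (25, -30)) = 54.231
d((-29, -25), (-10, 15)) = 44.2832
d((-29, -25), (23, -21)) = 52.1536
d((-4, -9), (12, 7)) = 22.6274
d((-4, -9), (25, -30)) = 35.805
d((-4, -9), (-10, 15)) = 24.7386
d((-4, -9), (23, -21)) = 29.5466
d((12, 7), (25, -30)) = 39.2173
d((12, 7), (-10, 15)) = 23.4094
d((12, 7), (23, -21)) = 30.0832
d((25, -30), (-10, 15)) = 57.0088
d((25, -30), (23, -21)) = 9.2195
d((-10, 15), (23, -21)) = 48.8365

Minimum distance: 5.0 (tie among 2 pairs: (-10, 20) and (-10, 15); (-6, 12) and (-10, 15))

The minimum Euclidean distance is 5.0. There is a tie: 2 pairs achieve this minimum — (-10, 20) and (-10, 15); (-6, 12) and (-10, 15). Any of these is a valid closest pair. For 10 points, brute-force pairwise comparison is shown above. For large n, the divide-and-conquer algorithm (sort by x, recurse on halves, check the dividing strip) achieves O(n log n).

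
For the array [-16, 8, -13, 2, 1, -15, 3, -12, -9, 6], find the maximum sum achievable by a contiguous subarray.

Using Kadane's algorithm on [-16, 8, -13, 2, 1, -15, 3, -12, -9, 6]:

Scanning through the array:
Position 1 (value 8): max_ending_here = 8, max_so_far = 8
Position 2 (value -13): max_ending_here = -5, max_so_far = 8
Position 3 (value 2): max_ending_here = 2, max_so_far = 8
Position 4 (value 1): max_ending_here = 3, max_so_far = 8
Position 5 (value -15): max_ending_here = -12, max_so_far = 8
Position 6 (value 3): max_ending_here = 3, max_so_far = 8
Position 7 (value -12): max_ending_here = -9, max_so_far = 8
Position 8 (value -9): max_ending_here = -9, max_so_far = 8
Position 9 (value 6): max_ending_here = 6, max_so_far = 8

Maximum subarray: [8]
Maximum sum: 8

The maximum subarray is [8] with sum 8. This subarray runs from index 1 to index 1.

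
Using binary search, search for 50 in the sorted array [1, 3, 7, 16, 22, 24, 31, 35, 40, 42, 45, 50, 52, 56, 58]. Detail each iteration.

Binary search for 50 in [1, 3, 7, 16, 22, 24, 31, 35, 40, 42, 45, 50, 52, 56, 58]:

lo=0, hi=14, mid=7, arr[mid]=35 -> 35 < 50, search right half
lo=8, hi=14, mid=11, arr[mid]=50 -> Found target at index 11!

Binary search finds 50 at index 11 after 2 comparisons. The search repeatedly halves the search space by comparing with the middle element.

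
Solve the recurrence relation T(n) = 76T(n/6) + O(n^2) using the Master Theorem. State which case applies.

Master Theorem for T(n) = 76T(n/6) + O(n^2):

a = 76, b = 6, c = 2
log_b(a) = log_6(76) = 2.4170

Case 1: c = 2 < log_6(76) = 2.4170
T(n) = O(n^(log_6 76))

For T(n) = 76T(n/6) + O(n^2): log_6(76) = 2.4170. This is Case 1 of the Master Theorem (c < log_b(a), work dominated by leaves), giving O(n^(log_6 76)).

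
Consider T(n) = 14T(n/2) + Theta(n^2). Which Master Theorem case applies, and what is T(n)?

Master Theorem for T(n) = 14T(n/2) + O(n^2):

a = 14, b = 2, c = 2
log_b(a) = log_2(14) = 3.8074

Case 1: c = 2 < log_2(14) = 3.8074
T(n) = O(n^(log_2 14))

For T(n) = 14T(n/2) + O(n^2): log_2(14) = 3.8074. This is Case 1 of the Master Theorem (c < log_b(a), work dominated by leaves), giving O(n^(log_2 14)).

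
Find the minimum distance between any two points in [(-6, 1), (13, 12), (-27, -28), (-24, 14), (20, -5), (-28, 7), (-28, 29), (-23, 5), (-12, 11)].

Computing all pairwise distances among 9 points:

d((-6, 1), (13, 12)) = 21.9545
d((-6, 1), (-27, -28)) = 35.805
d((-6, 1), (-24, 14)) = 22.2036
d((-6, 1), (20, -5)) = 26.6833
d((-6, 1), (-28, 7)) = 22.8035
d((-6, 1), (-28, 29)) = 35.609
d((-6, 1), (-23, 5)) = 17.4642
d((-6, 1), (-12, 11)) = 11.6619
d((13, 12), (-27, -28)) = 56.5685
d((13, 12), (-24, 14)) = 37.054
d((13, 12), (20, -5)) = 18.3848
d((13, 12), (-28, 7)) = 41.3038
d((13, 12), (-28, 29)) = 44.3847
d((13, 12), (-23, 5)) = 36.6742
d((13, 12), (-12, 11)) = 25.02
d((-27, -28), (-24, 14)) = 42.107
d((-27, -28), (20, -5)) = 52.3259
d((-27, -28), (-28, 7)) = 35.0143
d((-27, -28), (-28, 29)) = 57.0088
d((-27, -28), (-23, 5)) = 33.2415
d((-27, -28), (-12, 11)) = 41.7852
d((-24, 14), (20, -5)) = 47.927
d((-24, 14), (-28, 7)) = 8.0623
d((-24, 14), (-28, 29)) = 15.5242
d((-24, 14), (-23, 5)) = 9.0554
d((-24, 14), (-12, 11)) = 12.3693
d((20, -5), (-28, 7)) = 49.4773
d((20, -5), (-28, 29)) = 58.8218
d((20, -5), (-23, 5)) = 44.1475
d((20, -5), (-12, 11)) = 35.7771
d((-28, 7), (-28, 29)) = 22.0
d((-28, 7), (-23, 5)) = 5.3852 <-- minimum
d((-28, 7), (-12, 11)) = 16.4924
d((-28, 29), (-23, 5)) = 24.5153
d((-28, 29), (-12, 11)) = 24.0832
d((-23, 5), (-12, 11)) = 12.53

Closest pair: (-28, 7) and (-23, 5) with distance 5.3852

The closest pair is (-28, 7) and (-23, 5) with Euclidean distance 5.3852. For 9 points, brute-force pairwise comparison is shown above. For large n, the divide-and-conquer algorithm (sort by x, recurse on halves, check the dividing strip) achieves O(n log n).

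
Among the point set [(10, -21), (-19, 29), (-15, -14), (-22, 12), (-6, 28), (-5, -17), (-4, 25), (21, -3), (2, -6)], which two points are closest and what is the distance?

Computing all pairwise distances among 9 points:

d((10, -21), (-19, 29)) = 57.8014
d((10, -21), (-15, -14)) = 25.9615
d((10, -21), (-22, 12)) = 45.9674
d((10, -21), (-6, 28)) = 51.5461
d((10, -21), (-5, -17)) = 15.5242
d((10, -21), (-4, 25)) = 48.0833
d((10, -21), (21, -3)) = 21.095
d((10, -21), (2, -6)) = 17.0
d((-19, 29), (-15, -14)) = 43.1856
d((-19, 29), (-22, 12)) = 17.2627
d((-19, 29), (-6, 28)) = 13.0384
d((-19, 29), (-5, -17)) = 48.0833
d((-19, 29), (-4, 25)) = 15.5242
d((-19, 29), (21, -3)) = 51.225
d((-19, 29), (2, -6)) = 40.8167
d((-15, -14), (-22, 12)) = 26.9258
d((-15, -14), (-6, 28)) = 42.9535
d((-15, -14), (-5, -17)) = 10.4403
d((-15, -14), (-4, 25)) = 40.5216
d((-15, -14), (21, -3)) = 37.6431
d((-15, -14), (2, -6)) = 18.7883
d((-22, 12), (-6, 28)) = 22.6274
d((-22, 12), (-5, -17)) = 33.6155
d((-22, 12), (-4, 25)) = 22.2036
d((-22, 12), (21, -3)) = 45.5412
d((-22, 12), (2, -6)) = 30.0
d((-6, 28), (-5, -17)) = 45.0111
d((-6, 28), (-4, 25)) = 3.6056 <-- minimum
d((-6, 28), (21, -3)) = 41.1096
d((-6, 28), (2, -6)) = 34.9285
d((-5, -17), (-4, 25)) = 42.0119
d((-5, -17), (21, -3)) = 29.5296
d((-5, -17), (2, -6)) = 13.0384
d((-4, 25), (21, -3)) = 37.5366
d((-4, 25), (2, -6)) = 31.5753
d((21, -3), (2, -6)) = 19.2354

Closest pair: (-6, 28) and (-4, 25) with distance 3.6056

The closest pair is (-6, 28) and (-4, 25) with Euclidean distance 3.6056. For 9 points, brute-force pairwise comparison is shown above. For large n, the divide-and-conquer algorithm (sort by x, recurse on halves, check the dividing strip) achieves O(n log n).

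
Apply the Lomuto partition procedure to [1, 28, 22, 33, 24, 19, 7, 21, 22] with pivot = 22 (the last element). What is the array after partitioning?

Lomuto partition with pivot = 22:

Initial array: [1, 28, 22, 33, 24, 19, 7, 21, 22]

arr[0]=1 <= 22: swap with position 0, array becomes [1, 28, 22, 33, 24, 19, 7, 21, 22]
arr[1]=28 > 22: no swap
arr[2]=22 <= 22: swap with position 1, array becomes [1, 22, 28, 33, 24, 19, 7, 21, 22]
arr[3]=33 > 22: no swap
arr[4]=24 > 22: no swap
arr[5]=19 <= 22: swap with position 2, array becomes [1, 22, 19, 33, 24, 28, 7, 21, 22]
arr[6]=7 <= 22: swap with position 3, array becomes [1, 22, 19, 7, 24, 28, 33, 21, 22]
arr[7]=21 <= 22: swap with position 4, array becomes [1, 22, 19, 7, 21, 28, 33, 24, 22]

Place pivot at position 5: [1, 22, 19, 7, 21, 22, 33, 24, 28]
Pivot position: 5

After partitioning with pivot 22, the array becomes [1, 22, 19, 7, 21, 22, 33, 24, 28]. The pivot is placed at index 5. All elements to the left of the pivot are <= 22, and all elements to the right are > 22.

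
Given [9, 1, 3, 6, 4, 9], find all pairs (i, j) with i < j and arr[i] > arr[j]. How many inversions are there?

Finding inversions in [9, 1, 3, 6, 4, 9]:

(0, 1): arr[0]=9 > arr[1]=1
(0, 2): arr[0]=9 > arr[2]=3
(0, 3): arr[0]=9 > arr[3]=6
(0, 4): arr[0]=9 > arr[4]=4
(3, 4): arr[3]=6 > arr[4]=4

Total inversions: 5

The array has 5 inversion(s): (0,1), (0,2), (0,3), (0,4), (3,4). Each pair (i,j) satisfies i < j and arr[i] > arr[j].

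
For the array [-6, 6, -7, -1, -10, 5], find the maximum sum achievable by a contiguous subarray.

Using Kadane's algorithm on [-6, 6, -7, -1, -10, 5]:

Scanning through the array:
Position 1 (value 6): max_ending_here = 6, max_so_far = 6
Position 2 (value -7): max_ending_here = -1, max_so_far = 6
Position 3 (value -1): max_ending_here = -1, max_so_far = 6
Position 4 (value -10): max_ending_here = -10, max_so_far = 6
Position 5 (value 5): max_ending_here = 5, max_so_far = 6

Maximum subarray: [6]
Maximum sum: 6

The maximum subarray is [6] with sum 6. This subarray runs from index 1 to index 1.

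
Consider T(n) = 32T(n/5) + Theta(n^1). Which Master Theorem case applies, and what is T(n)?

Master Theorem for T(n) = 32T(n/5) + O(n^1):

a = 32, b = 5, c = 1
log_b(a) = log_5(32) = 2.1534

Case 1: c = 1 < log_5(32) = 2.1534
T(n) = O(n^(log_5 32))

For T(n) = 32T(n/5) + O(n^1): log_5(32) = 2.1534. This is Case 1 of the Master Theorem (c < log_b(a), work dominated by leaves), giving O(n^(log_5 32)).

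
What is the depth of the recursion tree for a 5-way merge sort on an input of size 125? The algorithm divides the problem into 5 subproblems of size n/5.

For divide and conquer with division factor 5:

Problem sizes at each level:
Level 0: 125
Level 1: 25
Level 2: 5
Level 3: 1

The root is level 0 and the size-1 base case is level 3 (the tree spans levels 0 through 3, i.e. 4 levels counting the root), so the depth is the number of divisions: log_5(125) = 3

The recursion tree depth is log_5(125) = 3. At each level, the problem size is divided by 5, so it takes 3 divisions to reduce to a base case of size 1. The algorithm makes 5 recursive calls at each level.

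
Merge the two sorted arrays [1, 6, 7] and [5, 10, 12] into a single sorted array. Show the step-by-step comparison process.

Merging process:

Compare 1 vs 5: take 1 from left. Merged: [1]
Compare 6 vs 5: take 5 from right. Merged: [1, 5]
Compare 6 vs 10: take 6 from left. Merged: [1, 5, 6]
Compare 7 vs 10: take 7 from left. Merged: [1, 5, 6, 7]
Append remaining from right: [10, 12]. Merged: [1, 5, 6, 7, 10, 12]

Final merged array: [1, 5, 6, 7, 10, 12]
Total comparisons: 4

The merged array is [1, 5, 6, 7, 10, 12], requiring 4 comparisons. The merge step runs in O(n) time where n is the total number of elements.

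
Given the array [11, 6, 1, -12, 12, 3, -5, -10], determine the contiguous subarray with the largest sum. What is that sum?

Using Kadane's algorithm on [11, 6, 1, -12, 12, 3, -5, -10]:

Scanning through the array:
Position 1 (value 6): max_ending_here = 17, max_so_far = 17
Position 2 (value 1): max_ending_here = 18, max_so_far = 18
Position 3 (value -12): max_ending_here = 6, max_so_far = 18
Position 4 (value 12): max_ending_here = 18, max_so_far = 18
Position 5 (value 3): max_ending_here = 21, max_so_far = 21
Position 6 (value -5): max_ending_here = 16, max_so_far = 21
Position 7 (value -10): max_ending_here = 6, max_so_far = 21

Maximum subarray: [11, 6, 1, -12, 12, 3]
Maximum sum: 21

The maximum subarray is [11, 6, 1, -12, 12, 3] with sum 21. This subarray runs from index 0 to index 5.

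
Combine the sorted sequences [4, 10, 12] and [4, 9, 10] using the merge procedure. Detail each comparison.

Merging process:

Compare 4 vs 4: take 4 from left. Merged: [4]
Compare 10 vs 4: take 4 from right. Merged: [4, 4]
Compare 10 vs 9: take 9 from right. Merged: [4, 4, 9]
Compare 10 vs 10: take 10 from left. Merged: [4, 4, 9, 10]
Compare 12 vs 10: take 10 from right. Merged: [4, 4, 9, 10, 10]
Append remaining from left: [12]. Merged: [4, 4, 9, 10, 10, 12]

Final merged array: [4, 4, 9, 10, 10, 12]
Total comparisons: 5

The merged array is [4, 4, 9, 10, 10, 12], requiring 5 comparisons. The merge step runs in O(n) time where n is the total number of elements.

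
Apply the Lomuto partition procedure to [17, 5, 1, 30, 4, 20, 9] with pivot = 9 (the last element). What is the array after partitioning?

Lomuto partition with pivot = 9:

Initial array: [17, 5, 1, 30, 4, 20, 9]

arr[0]=17 > 9: no swap
arr[1]=5 <= 9: swap with position 0, array becomes [5, 17, 1, 30, 4, 20, 9]
arr[2]=1 <= 9: swap with position 1, array becomes [5, 1, 17, 30, 4, 20, 9]
arr[3]=30 > 9: no swap
arr[4]=4 <= 9: swap with position 2, array becomes [5, 1, 4, 30, 17, 20, 9]
arr[5]=20 > 9: no swap

Place pivot at position 3: [5, 1, 4, 9, 17, 20, 30]
Pivot position: 3

After partitioning with pivot 9, the array becomes [5, 1, 4, 9, 17, 20, 30]. The pivot is placed at index 3. All elements to the left of the pivot are <= 9, and all elements to the right are > 9.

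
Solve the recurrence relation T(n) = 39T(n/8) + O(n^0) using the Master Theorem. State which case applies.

Master Theorem for T(n) = 39T(n/8) + O(n^0):

a = 39, b = 8, c = 0
log_b(a) = log_8(39) = 1.7618

Case 1: c = 0 < log_8(39) = 1.7618
T(n) = O(n^(log_8 39))

For T(n) = 39T(n/8) + O(n^0): log_8(39) = 1.7618. This is Case 1 of the Master Theorem (c < log_b(a), work dominated by leaves), giving O(n^(log_8 39)).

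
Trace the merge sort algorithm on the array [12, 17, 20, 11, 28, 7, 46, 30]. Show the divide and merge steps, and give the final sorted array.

Merge sort trace:

Split: [12, 17, 20, 11, 28, 7, 46, 30] -> [12, 17, 20, 11] and [28, 7, 46, 30]
  Split: [12, 17, 20, 11] -> [12, 17] and [20, 11]
    Split: [12, 17] -> [12] and [17]
    Merge: [12] + [17] -> [12, 17]
    Split: [20, 11] -> [20] and [11]
    Merge: [20] + [11] -> [11, 20]
  Merge: [12, 17] + [11, 20] -> [11, 12, 17, 20]
  Split: [28, 7, 46, 30] -> [28, 7] and [46, 30]
    Split: [28, 7] -> [28] and [7]
    Merge: [28] + [7] -> [7, 28]
    Split: [46, 30] -> [46] and [30]
    Merge: [46] + [30] -> [30, 46]
  Merge: [7, 28] + [30, 46] -> [7, 28, 30, 46]
Merge: [11, 12, 17, 20] + [7, 28, 30, 46] -> [7, 11, 12, 17, 20, 28, 30, 46]

Final sorted array: [7, 11, 12, 17, 20, 28, 30, 46]

The merge sort proceeds by recursively splitting the array and merging sorted halves.
After all merges, the sorted array is [7, 11, 12, 17, 20, 28, 30, 46].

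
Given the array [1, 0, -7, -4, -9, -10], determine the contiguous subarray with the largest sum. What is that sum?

Using Kadane's algorithm on [1, 0, -7, -4, -9, -10]:

Scanning through the array:
Position 1 (value 0): max_ending_here = 1, max_so_far = 1
Position 2 (value -7): max_ending_here = -6, max_so_far = 1
Position 3 (value -4): max_ending_here = -4, max_so_far = 1
Position 4 (value -9): max_ending_here = -9, max_so_far = 1
Position 5 (value -10): max_ending_here = -10, max_so_far = 1

Maximum subarray: [1]
Maximum sum: 1

The maximum subarray is [1] with sum 1. This subarray runs from index 0 to index 0.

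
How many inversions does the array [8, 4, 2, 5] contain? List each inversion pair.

Finding inversions in [8, 4, 2, 5]:

(0, 1): arr[0]=8 > arr[1]=4
(0, 2): arr[0]=8 > arr[2]=2
(0, 3): arr[0]=8 > arr[3]=5
(1, 2): arr[1]=4 > arr[2]=2

Total inversions: 4

The array has 4 inversion(s): (0,1), (0,2), (0,3), (1,2). Each pair (i,j) satisfies i < j and arr[i] > arr[j].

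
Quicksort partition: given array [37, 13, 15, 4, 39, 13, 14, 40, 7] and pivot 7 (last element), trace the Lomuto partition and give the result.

Lomuto partition with pivot = 7:

Initial array: [37, 13, 15, 4, 39, 13, 14, 40, 7]

arr[0]=37 > 7: no swap
arr[1]=13 > 7: no swap
arr[2]=15 > 7: no swap
arr[3]=4 <= 7: swap with position 0, array becomes [4, 13, 15, 37, 39, 13, 14, 40, 7]
arr[4]=39 > 7: no swap
arr[5]=13 > 7: no swap
arr[6]=14 > 7: no swap
arr[7]=40 > 7: no swap

Place pivot at position 1: [4, 7, 15, 37, 39, 13, 14, 40, 13]
Pivot position: 1

After partitioning with pivot 7, the array becomes [4, 7, 15, 37, 39, 13, 14, 40, 13]. The pivot is placed at index 1. All elements to the left of the pivot are <= 7, and all elements to the right are > 7.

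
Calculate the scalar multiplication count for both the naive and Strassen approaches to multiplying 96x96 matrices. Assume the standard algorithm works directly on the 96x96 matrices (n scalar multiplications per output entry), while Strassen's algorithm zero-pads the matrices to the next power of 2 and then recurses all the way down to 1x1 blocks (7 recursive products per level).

Matrix multiplication for 96x96 matrices:

Strassen's algorithm requires power-of-2 dimensions. Pad 96x96 to 128x128 (next power of 2).

Standard algorithm: 96^3 = 884736 multiplications
Strassen's algorithm: 7^(log2(128)) = 7^7 = 823543 multiplications
Savings: 884736 - 823543 = 61193 multiplications

Standard: 884736 multiplications (96^3). Strassen: 823543 multiplications (7^7, after padding to 128x128). Strassen reduces 8 recursive multiplications to 7 at each level.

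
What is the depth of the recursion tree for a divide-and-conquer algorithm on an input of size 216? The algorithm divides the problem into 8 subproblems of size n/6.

For divide and conquer with division factor 6:

Problem sizes at each level:
Level 0: 216
Level 1: 36
Level 2: 6
Level 3: 1

The root is level 0 and the size-1 base case is level 3 (the tree spans levels 0 through 3, i.e. 4 levels counting the root), so the depth is the number of divisions: log_6(216) = 3

The recursion tree depth is log_6(216) = 3. At each level, the problem size is divided by 6, so it takes 3 divisions to reduce to a base case of size 1. The algorithm makes 8 recursive calls at each level.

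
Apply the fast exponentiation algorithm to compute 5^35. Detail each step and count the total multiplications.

Computing 5^35 by squaring (build up from 5^1; each line after the first costs one multiplication):

5^1 = 5
5^2 = (5^1)^2 = 5^2 = 25
5^4 = (5^2)^2 = 25^2 = 625
5^8 = (5^4)^2 = 625^2 = 390625
5^16 = (5^8)^2 = 390625^2 = 152587890625
5^17 = 5 * 5^16 = 5 * 152587890625 = 762939453125
5^34 = (5^17)^2 = 762939453125^2 = 582076609134674072265625
5^35 = 5 * 5^34 = 5 * 582076609134674072265625 = 2910383045673370361328125

Result: 2910383045673370361328125
Multiplications needed: 7 (7 lines after 5^1)

5^35 = 2910383045673370361328125. Using exponentiation by squaring, this requires 7 multiplications. The key idea: if the exponent is even, square the half-power; if odd, multiply by the base once.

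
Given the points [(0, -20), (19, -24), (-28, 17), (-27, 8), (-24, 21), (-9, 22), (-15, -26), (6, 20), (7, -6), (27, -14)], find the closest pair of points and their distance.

Computing all pairwise distances among 10 points:

d((0, -20), (19, -24)) = 19.4165
d((0, -20), (-28, 17)) = 46.4004
d((0, -20), (-27, 8)) = 38.8973
d((0, -20), (-24, 21)) = 47.5079
d((0, -20), (-9, 22)) = 42.9535
d((0, -20), (-15, -26)) = 16.1555
d((0, -20), (6, 20)) = 40.4475
d((0, -20), (7, -6)) = 15.6525
d((0, -20), (27, -14)) = 27.6586
d((19, -24), (-28, 17)) = 62.3699
d((19, -24), (-27, 8)) = 56.0357
d((19, -24), (-24, 21)) = 62.2415
d((19, -24), (-9, 22)) = 53.8516
d((19, -24), (-15, -26)) = 34.0588
d((19, -24), (6, 20)) = 45.8803
d((19, -24), (7, -6)) = 21.6333
d((19, -24), (27, -14)) = 12.8062
d((-28, 17), (-27, 8)) = 9.0554
d((-28, 17), (-24, 21)) = 5.6569 <-- minimum
d((-28, 17), (-9, 22)) = 19.6469
d((-28, 17), (-15, -26)) = 44.9222
d((-28, 17), (6, 20)) = 34.1321
d((-28, 17), (7, -6)) = 41.8808
d((-28, 17), (27, -14)) = 63.1348
d((-27, 8), (-24, 21)) = 13.3417
d((-27, 8), (-9, 22)) = 22.8035
d((-27, 8), (-15, -26)) = 36.0555
d((-27, 8), (6, 20)) = 35.1141
d((-27, 8), (7, -6)) = 36.7696
d((-27, 8), (27, -14)) = 58.3095
d((-24, 21), (-9, 22)) = 15.0333
d((-24, 21), (-15, -26)) = 47.8539
d((-24, 21), (6, 20)) = 30.0167
d((-24, 21), (7, -6)) = 41.1096
d((-24, 21), (27, -14)) = 61.8547
d((-9, 22), (-15, -26)) = 48.3735
d((-9, 22), (6, 20)) = 15.1327
d((-9, 22), (7, -6)) = 32.249
d((-9, 22), (27, -14)) = 50.9117
d((-15, -26), (6, 20)) = 50.5668
d((-15, -26), (7, -6)) = 29.7321
d((-15, -26), (27, -14)) = 43.6807
d((6, 20), (7, -6)) = 26.0192
d((6, 20), (27, -14)) = 39.9625
d((7, -6), (27, -14)) = 21.5407

Closest pair: (-28, 17) and (-24, 21) with distance 5.6569

The closest pair is (-28, 17) and (-24, 21) with Euclidean distance 5.6569. For 10 points, brute-force pairwise comparison is shown above. For large n, the divide-and-conquer algorithm (sort by x, recurse on halves, check the dividing strip) achieves O(n log n).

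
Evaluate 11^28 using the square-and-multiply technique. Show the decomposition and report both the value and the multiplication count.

Computing 11^28 by squaring (build up from 11^1; each line after the first costs one multiplication):

11^1 = 11
11^2 = (11^1)^2 = 11^2 = 121
11^3 = 11 * 11^2 = 11 * 121 = 1331
11^6 = (11^3)^2 = 1331^2 = 1771561
11^7 = 11 * 11^6 = 11 * 1771561 = 19487171
11^14 = (11^7)^2 = 19487171^2 = 379749833583241
11^28 = (11^14)^2 = 379749833583241^2 = 144209936106499234037676064081

Result: 144209936106499234037676064081
Multiplications needed: 6 (6 lines after 11^1)

11^28 = 144209936106499234037676064081. Using exponentiation by squaring, this requires 6 multiplications. The key idea: if the exponent is even, square the half-power; if odd, multiply by the base once.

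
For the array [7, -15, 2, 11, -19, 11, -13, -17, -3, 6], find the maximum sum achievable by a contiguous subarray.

Using Kadane's algorithm on [7, -15, 2, 11, -19, 11, -13, -17, -3, 6]:

Scanning through the array:
Position 1 (value -15): max_ending_here = -8, max_so_far = 7
Position 2 (value 2): max_ending_here = 2, max_so_far = 7
Position 3 (value 11): max_ending_here = 13, max_so_far = 13
Position 4 (value -19): max_ending_here = -6, max_so_far = 13
Position 5 (value 11): max_ending_here = 11, max_so_far = 13
Position 6 (value -13): max_ending_here = -2, max_so_far = 13
Position 7 (value -17): max_ending_here = -17, max_so_far = 13
Position 8 (value -3): max_ending_here = -3, max_so_far = 13
Position 9 (value 6): max_ending_here = 6, max_so_far = 13

Maximum subarray: [2, 11]
Maximum sum: 13

The maximum subarray is [2, 11] with sum 13. This subarray runs from index 2 to index 3.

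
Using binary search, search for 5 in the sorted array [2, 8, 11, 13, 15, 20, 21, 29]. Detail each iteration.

Binary search for 5 in [2, 8, 11, 13, 15, 20, 21, 29]:

lo=0, hi=7, mid=3, arr[mid]=13 -> 13 > 5, search left half
lo=0, hi=2, mid=1, arr[mid]=8 -> 8 > 5, search left half
lo=0, hi=0, mid=0, arr[mid]=2 -> 2 < 5, search right half
lo=1 > hi=0, target 5 not found

Binary search determines that 5 is not in the array after 3 comparisons. The search space was exhausted without finding the target.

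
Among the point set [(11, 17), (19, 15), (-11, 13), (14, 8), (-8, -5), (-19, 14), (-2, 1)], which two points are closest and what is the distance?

Computing all pairwise distances among 7 points:

d((11, 17), (19, 15)) = 8.2462
d((11, 17), (-11, 13)) = 22.3607
d((11, 17), (14, 8)) = 9.4868
d((11, 17), (-8, -5)) = 29.0689
d((11, 17), (-19, 14)) = 30.1496
d((11, 17), (-2, 1)) = 20.6155
d((19, 15), (-11, 13)) = 30.0666
d((19, 15), (14, 8)) = 8.6023
d((19, 15), (-8, -5)) = 33.6006
d((19, 15), (-19, 14)) = 38.0132
d((19, 15), (-2, 1)) = 25.2389
d((-11, 13), (14, 8)) = 25.4951
d((-11, 13), (-8, -5)) = 18.2483
d((-11, 13), (-19, 14)) = 8.0623 <-- minimum
d((-11, 13), (-2, 1)) = 15.0
d((14, 8), (-8, -5)) = 25.5539
d((14, 8), (-19, 14)) = 33.541
d((14, 8), (-2, 1)) = 17.4642
d((-8, -5), (-19, 14)) = 21.9545
d((-8, -5), (-2, 1)) = 8.4853
d((-19, 14), (-2, 1)) = 21.4009

Closest pair: (-11, 13) and (-19, 14) with distance 8.0623

The closest pair is (-11, 13) and (-19, 14) with Euclidean distance 8.0623. For 7 points, brute-force pairwise comparison is shown above. For large n, the divide-and-conquer algorithm (sort by x, recurse on halves, check the dividing strip) achieves O(n log n).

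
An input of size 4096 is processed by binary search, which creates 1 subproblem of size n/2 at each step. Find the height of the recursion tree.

For divide and conquer with division factor 2:

Problem sizes at each level:
Level 0: 4096
Level 1: 2048
Level 2: 1024
Level 3: 512
Level 4: 256
Level 5: 128
Level 6: 64
Level 7: 32
Level 8: 16
Level 9: 8
Level 10: 4
Level 11: 2
Level 12: 1

The root is level 0 and the size-1 base case is level 12 (the tree spans levels 0 through 12, i.e. 13 levels counting the root), so the depth is the number of divisions: log_2(4096) = 12

The recursion tree depth is log_2(4096) = 12. At each level, the problem size is divided by 2, so it takes 12 divisions to reduce to a base case of size 1. The algorithm makes 1 recursive call at each level.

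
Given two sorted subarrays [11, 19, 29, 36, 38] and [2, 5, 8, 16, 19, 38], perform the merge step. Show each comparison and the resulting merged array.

Merging process:

Compare 11 vs 2: take 2 from right. Merged: [2]
Compare 11 vs 5: take 5 from right. Merged: [2, 5]
Compare 11 vs 8: take 8 from right. Merged: [2, 5, 8]
Compare 11 vs 16: take 11 from left. Merged: [2, 5, 8, 11]
Compare 19 vs 16: take 16 from right. Merged: [2, 5, 8, 11, 16]
Compare 19 vs 19: take 19 from left. Merged: [2, 5, 8, 11, 16, 19]
Compare 29 vs 19: take 19 from right. Merged: [2, 5, 8, 11, 16, 19, 19]
Compare 29 vs 38: take 29 from left. Merged: [2, 5, 8, 11, 16, 19, 19, 29]
Compare 36 vs 38: take 36 from left. Merged: [2, 5, 8, 11, 16, 19, 19, 29, 36]
Compare 38 vs 38: take 38 from left. Merged: [2, 5, 8, 11, 16, 19, 19, 29, 36, 38]
Append remaining from right: [38]. Merged: [2, 5, 8, 11, 16, 19, 19, 29, 36, 38, 38]

Final merged array: [2, 5, 8, 11, 16, 19, 19, 29, 36, 38, 38]
Total comparisons: 10

The merged array is [2, 5, 8, 11, 16, 19, 19, 29, 36, 38, 38], requiring 10 comparisons. The merge step runs in O(n) time where n is the total number of elements.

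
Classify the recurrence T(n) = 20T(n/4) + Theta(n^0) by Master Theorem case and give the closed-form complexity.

Master Theorem for T(n) = 20T(n/4) + O(n^0):

a = 20, b = 4, c = 0
log_b(a) = log_4(20) = 2.1610

Case 1: c = 0 < log_4(20) = 2.1610
T(n) = O(n^(log_4 20))

For T(n) = 20T(n/4) + O(n^0): log_4(20) = 2.1610. This is Case 1 of the Master Theorem (c < log_b(a), work dominated by leaves), giving O(n^(log_4 20)).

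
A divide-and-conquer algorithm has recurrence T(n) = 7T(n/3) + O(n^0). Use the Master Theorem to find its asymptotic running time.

Master Theorem for T(n) = 7T(n/3) + O(n^0):

a = 7, b = 3, c = 0
log_b(a) = log_3(7) = 1.7712

Case 1: c = 0 < log_3(7) = 1.7712
T(n) = O(n^(log_3 7))

For T(n) = 7T(n/3) + O(n^0): log_3(7) = 1.7712. This is Case 1 of the Master Theorem (c < log_b(a), work dominated by leaves), giving O(n^(log_3 7)).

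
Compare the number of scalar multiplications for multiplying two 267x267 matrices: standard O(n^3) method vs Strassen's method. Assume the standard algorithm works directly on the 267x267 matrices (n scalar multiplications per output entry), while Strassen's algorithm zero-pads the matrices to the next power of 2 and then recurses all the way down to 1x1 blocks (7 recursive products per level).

Matrix multiplication for 267x267 matrices:

Strassen's algorithm requires power-of-2 dimensions. Pad 267x267 to 512x512 (next power of 2).

Standard algorithm: 267^3 = 19034163 multiplications
Strassen's algorithm: 7^(log2(512)) = 7^9 = 40353607 multiplications
Difference: 19034163 - 40353607 = -21319444 (Strassen uses MORE here due to padding overhead — for small or just-over-power-of-2 n, padding can outweigh the per-level savings)

Standard: 19034163 multiplications (267^3). Strassen: 40353607 multiplications (7^9, after padding to 512x512). Strassen reduces 8 recursive multiplications to 7 at each level.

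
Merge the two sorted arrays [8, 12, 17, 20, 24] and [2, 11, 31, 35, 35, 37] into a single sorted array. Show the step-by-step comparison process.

Merging process:

Compare 8 vs 2: take 2 from right. Merged: [2]
Compare 8 vs 11: take 8 from left. Merged: [2, 8]
Compare 12 vs 11: take 11 from right. Merged: [2, 8, 11]
Compare 12 vs 31: take 12 from left. Merged: [2, 8, 11, 12]
Compare 17 vs 31: take 17 from left. Merged: [2, 8, 11, 12, 17]
Compare 20 vs 31: take 20 from left. Merged: [2, 8, 11, 12, 17, 20]
Compare 24 vs 31: take 24 from left. Merged: [2, 8, 11, 12, 17, 20, 24]
Append remaining from right: [31, 35, 35, 37]. Merged: [2, 8, 11, 12, 17, 20, 24, 31, 35, 35, 37]

Final merged array: [2, 8, 11, 12, 17, 20, 24, 31, 35, 35, 37]
Total comparisons: 7

The merged array is [2, 8, 11, 12, 17, 20, 24, 31, 35, 35, 37], requiring 7 comparisons. The merge step runs in O(n) time where n is the total number of elements.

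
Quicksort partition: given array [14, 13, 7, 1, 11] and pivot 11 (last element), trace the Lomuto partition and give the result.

Lomuto partition with pivot = 11:

Initial array: [14, 13, 7, 1, 11]

arr[0]=14 > 11: no swap
arr[1]=13 > 11: no swap
arr[2]=7 <= 11: swap with position 0, array becomes [7, 13, 14, 1, 11]
arr[3]=1 <= 11: swap with position 1, array becomes [7, 1, 14, 13, 11]

Place pivot at position 2: [7, 1, 11, 13, 14]
Pivot position: 2

After partitioning with pivot 11, the array becomes [7, 1, 11, 13, 14]. The pivot is placed at index 2. All elements to the left of the pivot are <= 11, and all elements to the right are > 11.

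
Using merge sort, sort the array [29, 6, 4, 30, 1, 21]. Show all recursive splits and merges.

Merge sort trace:

Split: [29, 6, 4, 30, 1, 21] -> [29, 6, 4] and [30, 1, 21]
  Split: [29, 6, 4] -> [29] and [6, 4]
    Split: [6, 4] -> [6] and [4]
    Merge: [6] + [4] -> [4, 6]
  Merge: [29] + [4, 6] -> [4, 6, 29]
  Split: [30, 1, 21] -> [30] and [1, 21]
    Split: [1, 21] -> [1] and [21]
    Merge: [1] + [21] -> [1, 21]
  Merge: [30] + [1, 21] -> [1, 21, 30]
Merge: [4, 6, 29] + [1, 21, 30] -> [1, 4, 6, 21, 29, 30]

Final sorted array: [1, 4, 6, 21, 29, 30]

The merge sort proceeds by recursively splitting the array and merging sorted halves.
After all merges, the sorted array is [1, 4, 6, 21, 29, 30].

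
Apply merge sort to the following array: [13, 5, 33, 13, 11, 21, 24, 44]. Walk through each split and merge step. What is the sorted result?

Merge sort trace:

Split: [13, 5, 33, 13, 11, 21, 24, 44] -> [13, 5, 33, 13] and [11, 21, 24, 44]
  Split: [13, 5, 33, 13] -> [13, 5] and [33, 13]
    Split: [13, 5] -> [13] and [5]
    Merge: [13] + [5] -> [5, 13]
    Split: [33, 13] -> [33] and [13]
    Merge: [33] + [13] -> [13, 33]
  Merge: [5, 13] + [13, 33] -> [5, 13, 13, 33]
  Split: [11, 21, 24, 44] -> [11, 21] and [24, 44]
    Split: [11, 21] -> [11] and [21]
    Merge: [11] + [21] -> [11, 21]
    Split: [24, 44] -> [24] and [44]
    Merge: [24] + [44] -> [24, 44]
  Merge: [11, 21] + [24, 44] -> [11, 21, 24, 44]
Merge: [5, 13, 13, 33] + [11, 21, 24, 44] -> [5, 11, 13, 13, 21, 24, 33, 44]

Final sorted array: [5, 11, 13, 13, 21, 24, 33, 44]

The merge sort proceeds by recursively splitting the array and merging sorted halves.
After all merges, the sorted array is [5, 11, 13, 13, 21, 24, 33, 44].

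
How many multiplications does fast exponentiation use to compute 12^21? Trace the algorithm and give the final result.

Computing 12^21 by squaring (build up from 12^1; each line after the first costs one multiplication):

12^1 = 12
12^2 = (12^1)^2 = 12^2 = 144
12^4 = (12^2)^2 = 144^2 = 20736
12^5 = 12 * 12^4 = 12 * 20736 = 248832
12^10 = (12^5)^2 = 248832^2 = 61917364224
12^20 = (12^10)^2 = 61917364224^2 = 3833759992447475122176
12^21 = 12 * 12^20 = 12 * 3833759992447475122176 = 46005119909369701466112

Result: 46005119909369701466112
Multiplications needed: 6 (6 lines after 12^1)

12^21 = 46005119909369701466112. Using exponentiation by squaring, this requires 6 multiplications. The key idea: if the exponent is even, square the half-power; if odd, multiply by the base once.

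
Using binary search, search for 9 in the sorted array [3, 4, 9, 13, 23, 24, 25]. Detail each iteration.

Binary search for 9 in [3, 4, 9, 13, 23, 24, 25]:

lo=0, hi=6, mid=3, arr[mid]=13 -> 13 > 9, search left half
lo=0, hi=2, mid=1, arr[mid]=4 -> 4 < 9, search right half
lo=2, hi=2, mid=2, arr[mid]=9 -> Found target at index 2!

Binary search finds 9 at index 2 after 3 comparisons. The search repeatedly halves the search space by comparing with the middle element.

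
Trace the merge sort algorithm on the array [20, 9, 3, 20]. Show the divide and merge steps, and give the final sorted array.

Merge sort trace:

Split: [20, 9, 3, 20] -> [20, 9] and [3, 20]
  Split: [20, 9] -> [20] and [9]
  Merge: [20] + [9] -> [9, 20]
  Split: [3, 20] -> [3] and [20]
  Merge: [3] + [20] -> [3, 20]
Merge: [9, 20] + [3, 20] -> [3, 9, 20, 20]

Final sorted array: [3, 9, 20, 20]

The merge sort proceeds by recursively splitting the array and merging sorted halves.
After all merges, the sorted array is [3, 9, 20, 20].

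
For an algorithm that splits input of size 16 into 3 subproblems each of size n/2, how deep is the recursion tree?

For divide and conquer with division factor 2:

Problem sizes at each level:
Level 0: 16
Level 1: 8
Level 2: 4
Level 3: 2
Level 4: 1

The root is level 0 and the size-1 base case is level 4 (the tree spans levels 0 through 4, i.e. 5 levels counting the root), so the depth is the number of divisions: log_2(16) = 4

The recursion tree depth is log_2(16) = 4. At each level, the problem size is divided by 2, so it takes 4 divisions to reduce to a base case of size 1. The algorithm makes 3 recursive calls at each level.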